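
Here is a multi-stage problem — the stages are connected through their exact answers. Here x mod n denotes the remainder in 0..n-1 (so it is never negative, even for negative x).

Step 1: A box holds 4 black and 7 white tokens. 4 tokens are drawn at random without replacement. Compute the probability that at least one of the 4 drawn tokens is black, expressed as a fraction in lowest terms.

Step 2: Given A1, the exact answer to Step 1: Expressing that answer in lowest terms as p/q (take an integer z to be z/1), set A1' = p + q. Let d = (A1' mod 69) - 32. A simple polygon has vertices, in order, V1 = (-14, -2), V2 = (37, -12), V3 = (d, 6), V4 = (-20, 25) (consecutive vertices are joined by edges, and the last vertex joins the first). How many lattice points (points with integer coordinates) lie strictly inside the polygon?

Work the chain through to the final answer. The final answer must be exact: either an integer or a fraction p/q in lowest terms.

929

Step 1: total draws C(11,4) = 330; complement C(7,4) = 35; favorable 330 - 35 = 295; P = 59/66; answer 59/66
Step 2: A1 = 59/66; threaded value p + q = 125; d = 24; cross terms: (-14*-12 - 37*-2)=242, (37*6 - 24*-12)=510, (24*25 - -20*6)=720, (-20*-2 - -14*25)=390; twice the area = |1862| = 1862; area = 931; boundary points = 1 + 1 + 1 + 3 = 6; strictly interior points = area - boundary/2 + 1 = 929; answer 929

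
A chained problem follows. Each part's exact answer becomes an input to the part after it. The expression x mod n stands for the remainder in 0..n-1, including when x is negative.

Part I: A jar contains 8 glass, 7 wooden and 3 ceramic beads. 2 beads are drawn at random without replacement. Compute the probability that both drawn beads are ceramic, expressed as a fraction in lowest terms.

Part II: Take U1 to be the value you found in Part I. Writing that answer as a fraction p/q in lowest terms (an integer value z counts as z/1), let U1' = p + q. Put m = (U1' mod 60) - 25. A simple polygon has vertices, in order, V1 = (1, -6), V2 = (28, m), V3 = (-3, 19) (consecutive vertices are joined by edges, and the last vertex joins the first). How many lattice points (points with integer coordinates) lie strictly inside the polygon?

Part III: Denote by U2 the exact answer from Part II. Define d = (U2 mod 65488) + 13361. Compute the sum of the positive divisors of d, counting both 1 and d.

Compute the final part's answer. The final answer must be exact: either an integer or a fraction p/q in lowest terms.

Part I: total draws C(18,2) = 153; favorable C(3,2) = 3; P = 1/51; answer 1/51
Part II: U1 = 1/51; threaded value p + q = 52; m = 27; cross terms: (1*27 - 28*-6)=195, (28*19 - -3*27)=613, (-3*-6 - 1*19)=-1; twice the area = |807| = 807; area = 807/2; boundary points = 3 + 1 + 1 = 5; strictly interior points = area - boundary/2 + 1 = 402; answer 402
Part III: U2 = 402; d = 13763; 13763 is prime, so its only divisors are 1 and 13763; sigma = 1 + 13763 = 13764; answer 13764

13764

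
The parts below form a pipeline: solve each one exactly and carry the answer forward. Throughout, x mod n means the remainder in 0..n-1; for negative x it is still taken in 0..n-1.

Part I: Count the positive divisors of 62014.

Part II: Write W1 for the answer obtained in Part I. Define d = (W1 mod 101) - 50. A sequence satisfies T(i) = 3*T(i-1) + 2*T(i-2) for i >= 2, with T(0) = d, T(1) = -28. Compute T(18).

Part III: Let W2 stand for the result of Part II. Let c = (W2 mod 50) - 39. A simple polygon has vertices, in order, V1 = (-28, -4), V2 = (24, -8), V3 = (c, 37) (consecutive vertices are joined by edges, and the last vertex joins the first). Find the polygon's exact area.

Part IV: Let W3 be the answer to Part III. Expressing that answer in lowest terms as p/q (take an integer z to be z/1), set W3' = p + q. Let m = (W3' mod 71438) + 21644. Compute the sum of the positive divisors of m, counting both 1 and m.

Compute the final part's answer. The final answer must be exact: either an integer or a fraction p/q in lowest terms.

26400

Part I: 62014 = 2 * 101 * 307; number of divisors = (1+1) * (1+1) * (1+1) = 8; answer 8
Part II: W1 = 8; d = -42; T(2) = 3*(-28) + 2*(-42) = -168; iterating: T(2)=-168, T(3)=-560, T(4)=-2016, T(5)=-7168, T(6)=-25536, T(7)=-90944, T(8)=-323904, T(9)=-1153600, T(10)=-4108608, T(11)=-14633024, T(12)=-52116288, T(13)=-185614912, T(14)=-661077312, T(15)=-2354461760, T(16)=-8385539904, T(17)=-29865543232, T(18)=-106367709504; answer -106367709504
Part III: W2 = -106367709504; c = 7; cross terms: (-28*-8 - 24*-4)=320, (24*37 - 7*-8)=944, (7*-4 - -28*37)=1008; twice the area = |2272| = 2272; area = 1136; answer 1136
Part IV: W3 = 1136; threaded value p + q = 1137; m = 22781; 22781 = 11 * 19 * 109; sigma = (1 + 11) * (1 + 19) * (1 + 109) = 12 * 20 * 110 = 26400; answer 26400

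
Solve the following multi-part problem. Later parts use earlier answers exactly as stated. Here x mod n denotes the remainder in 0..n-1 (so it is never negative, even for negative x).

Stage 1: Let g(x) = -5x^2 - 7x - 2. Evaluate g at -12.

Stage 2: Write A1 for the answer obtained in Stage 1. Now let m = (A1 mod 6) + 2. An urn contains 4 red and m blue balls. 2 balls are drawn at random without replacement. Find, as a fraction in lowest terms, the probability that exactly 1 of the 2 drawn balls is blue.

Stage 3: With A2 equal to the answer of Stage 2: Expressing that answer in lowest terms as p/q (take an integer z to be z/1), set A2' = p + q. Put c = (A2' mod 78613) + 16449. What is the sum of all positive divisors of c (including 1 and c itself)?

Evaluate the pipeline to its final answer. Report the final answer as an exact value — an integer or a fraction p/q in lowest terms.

32400

Stage 1: -5*(-12)^2 - 7*(-12)^1 - 2 = (-720) + (84) + (-2) = -638; answer -638
Stage 2: A1 = -638; m = 6; total draws C(10,2) = 45; favorable C(6,1)*C(4,1) = 24; P = 8/15; answer 8/15
Stage 3: A2 = 8/15; threaded value p + q = 23; c = 16472; 16472 = 2^3 * 29 * 71; sigma = (1 + 2 + 4 + 8) * (1 + 29) * (1 + 71) = 15 * 30 * 72 = 32400; answer 32400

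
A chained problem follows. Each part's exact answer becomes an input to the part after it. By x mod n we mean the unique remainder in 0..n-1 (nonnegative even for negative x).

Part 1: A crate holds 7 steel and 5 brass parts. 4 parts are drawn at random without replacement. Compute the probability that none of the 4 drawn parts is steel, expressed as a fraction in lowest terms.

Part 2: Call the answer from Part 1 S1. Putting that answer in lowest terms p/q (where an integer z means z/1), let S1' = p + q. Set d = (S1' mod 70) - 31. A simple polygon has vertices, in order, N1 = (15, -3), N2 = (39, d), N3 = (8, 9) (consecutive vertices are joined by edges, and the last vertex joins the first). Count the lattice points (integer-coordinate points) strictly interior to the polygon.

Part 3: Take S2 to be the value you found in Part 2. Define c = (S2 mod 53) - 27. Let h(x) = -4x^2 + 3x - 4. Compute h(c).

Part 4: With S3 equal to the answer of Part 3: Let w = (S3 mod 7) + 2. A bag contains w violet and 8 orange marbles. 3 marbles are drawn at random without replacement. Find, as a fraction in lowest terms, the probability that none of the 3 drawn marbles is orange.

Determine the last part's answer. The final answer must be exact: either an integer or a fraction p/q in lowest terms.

Part 1: total draws C(12,4) = 495; favorable C(5,4) = 5; P = 1/99; answer 1/99
Part 2: S1 = 1/99; threaded value p + q = 100; d = -1; cross terms: (15*-1 - 39*-3)=102, (39*9 - 8*-1)=359, (8*-3 - 15*9)=-159; twice the area = |302| = 302; area = 151; boundary points = 2 + 1 + 1 = 4; strictly interior points = area - boundary/2 + 1 = 150; answer 150
Part 3: S2 = 150; c = 17; -4*(17)^2 + 3*(17)^1 - 4 = (-1156) + (51) + (-4) = -1109; answer -1109
Part 4: S3 = -1109; w = 6; total draws C(14,3) = 364; favorable C(6,3) = 20; P = 5/91; answer 5/91

5/91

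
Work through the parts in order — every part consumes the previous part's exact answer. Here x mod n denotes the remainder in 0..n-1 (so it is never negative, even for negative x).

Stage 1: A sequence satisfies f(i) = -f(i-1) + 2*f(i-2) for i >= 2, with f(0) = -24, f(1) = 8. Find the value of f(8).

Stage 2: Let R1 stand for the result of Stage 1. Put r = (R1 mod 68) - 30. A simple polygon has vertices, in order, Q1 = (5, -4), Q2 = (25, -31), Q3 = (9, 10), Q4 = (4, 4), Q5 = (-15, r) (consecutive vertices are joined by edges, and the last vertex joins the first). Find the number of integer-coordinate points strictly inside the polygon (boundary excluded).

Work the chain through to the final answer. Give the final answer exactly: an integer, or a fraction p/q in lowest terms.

286

Stage 1: f(2) = -1*(8) + 2*(-24) = -56; iterating: f(2)=-56, f(3)=72, f(4)=-184, f(5)=328, f(6)=-696, f(7)=1352, f(8)=-2744; answer -2744
Stage 2: R1 = -2744; r = 14; cross terms: (5*-31 - 25*-4)=-55, (25*10 - 9*-31)=529, (9*4 - 4*10)=-4, (4*14 - -15*4)=116, (-15*-4 - 5*14)=-10; twice the area = |576| = 576; area = 288; boundary points = 1 + 1 + 1 + 1 + 2 = 6; strictly interior points = area - boundary/2 + 1 = 286; answer 286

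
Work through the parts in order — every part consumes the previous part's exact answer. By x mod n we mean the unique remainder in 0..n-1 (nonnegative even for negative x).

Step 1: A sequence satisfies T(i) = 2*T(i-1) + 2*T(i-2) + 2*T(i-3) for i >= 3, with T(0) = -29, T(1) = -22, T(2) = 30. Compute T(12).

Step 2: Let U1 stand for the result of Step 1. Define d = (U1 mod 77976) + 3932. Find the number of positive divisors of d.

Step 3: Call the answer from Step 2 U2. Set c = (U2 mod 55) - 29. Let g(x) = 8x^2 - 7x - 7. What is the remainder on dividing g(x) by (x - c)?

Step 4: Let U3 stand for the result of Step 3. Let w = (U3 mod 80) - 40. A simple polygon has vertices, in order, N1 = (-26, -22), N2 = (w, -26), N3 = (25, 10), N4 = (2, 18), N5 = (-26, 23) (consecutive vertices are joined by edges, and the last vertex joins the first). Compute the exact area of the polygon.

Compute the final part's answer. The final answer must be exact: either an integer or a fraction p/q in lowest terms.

Step 1: T(3) = 2*(30) + 2*(-22) + 2*(-29) = -42; iterating: T(3)=-42, T(4)=-68, T(5)=-160, T(6)=-540, T(7)=-1536, T(8)=-4472, T(9)=-13096, T(10)=-38208, T(11)=-111552, T(12)=-325712; answer -325712
Step 2: U1 = -325712; d = 68100; 68100 = 2^2 * 3 * 5^2 * 227; number of divisors = (2+1) * (1+1) * (2+1) * (1+1) = 36; answer 36
Step 3: U2 = 36; c = 7; remainder = value at the root: 8*(7)^2 - 7*(7)^1 - 7 = (392) + (-49) + (-7) = 336; answer 336
Step 4: U3 = 336; w = -24; cross terms: (-26*-26 - -24*-22)=148, (-24*10 - 25*-26)=410, (25*18 - 2*10)=430, (2*23 - -26*18)=514, (-26*-22 - -26*23)=1170; twice the area = |2672| = 2672; area = 1336; answer 1336

1336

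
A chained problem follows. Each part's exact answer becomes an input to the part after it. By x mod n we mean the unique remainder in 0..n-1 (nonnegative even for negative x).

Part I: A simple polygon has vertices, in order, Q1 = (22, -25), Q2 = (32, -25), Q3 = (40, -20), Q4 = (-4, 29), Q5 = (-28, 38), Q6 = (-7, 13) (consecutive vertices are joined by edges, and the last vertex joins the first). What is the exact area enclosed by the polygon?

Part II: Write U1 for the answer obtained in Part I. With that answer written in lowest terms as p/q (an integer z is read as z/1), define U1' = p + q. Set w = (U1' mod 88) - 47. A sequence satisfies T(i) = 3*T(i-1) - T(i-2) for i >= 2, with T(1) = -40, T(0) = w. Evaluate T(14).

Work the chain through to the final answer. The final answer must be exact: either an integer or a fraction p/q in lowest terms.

Part I: cross terms: (22*-25 - 32*-25)=250, (32*-20 - 40*-25)=360, (40*29 - -4*-20)=1080, (-4*38 - -28*29)=660, (-28*13 - -7*38)=-98, (-7*-25 - 22*13)=-111; twice the area = |2141| = 2141; area = 2141/2; answer 2141/2
Part II: U1 = 2141/2; threaded value p + q = 2143; w = -16; T(2) = 3*(-40) - 1*(-16) = -104; iterating: T(2)=-104, T(3)=-272, T(4)=-712, T(5)=-1864, T(6)=-4880, T(7)=-12776, T(8)=-33448, T(9)=-87568, T(10)=-229256, T(11)=-600200, T(12)=-1571344, T(13)=-4113832, T(14)=-10770152; answer -10770152

-10770152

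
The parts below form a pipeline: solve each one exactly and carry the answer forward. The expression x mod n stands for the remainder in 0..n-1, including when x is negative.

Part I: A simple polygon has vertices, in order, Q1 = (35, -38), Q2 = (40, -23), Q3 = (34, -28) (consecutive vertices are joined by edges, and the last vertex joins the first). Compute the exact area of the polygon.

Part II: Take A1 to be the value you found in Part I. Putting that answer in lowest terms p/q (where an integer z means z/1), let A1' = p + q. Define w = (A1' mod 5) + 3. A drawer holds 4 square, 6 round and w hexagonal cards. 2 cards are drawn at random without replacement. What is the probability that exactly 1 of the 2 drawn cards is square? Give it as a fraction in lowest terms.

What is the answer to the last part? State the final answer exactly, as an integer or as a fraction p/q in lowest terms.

44/105

Part I: cross terms: (35*-23 - 40*-38)=715, (40*-28 - 34*-23)=-338, (34*-38 - 35*-28)=-312; twice the area = |65| = 65; area = 65/2; answer 65/2
Part II: A1 = 65/2; threaded value p + q = 67; w = 5; total draws C(15,2) = 105; favorable C(4,1)*C(11,1) = 44; P = 44/105; answer 44/105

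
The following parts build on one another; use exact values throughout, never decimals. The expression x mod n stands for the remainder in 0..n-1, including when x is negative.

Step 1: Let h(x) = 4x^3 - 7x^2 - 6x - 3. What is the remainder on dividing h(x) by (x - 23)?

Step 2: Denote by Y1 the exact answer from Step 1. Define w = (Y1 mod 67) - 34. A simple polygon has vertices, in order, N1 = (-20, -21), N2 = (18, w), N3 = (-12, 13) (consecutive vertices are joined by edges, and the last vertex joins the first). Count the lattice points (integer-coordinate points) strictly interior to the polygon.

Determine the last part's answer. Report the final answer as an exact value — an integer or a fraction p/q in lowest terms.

Step 1: remainder = value at the root: 4*(23)^3 - 7*(23)^2 - 6*(23)^1 - 3 = (48668) + (-3703) + (-138) + (-3) = 44824; answer 44824
Step 2: Y1 = 44824; w = -33; cross terms: (-20*-33 - 18*-21)=1038, (18*13 - -12*-33)=-162, (-12*-21 - -20*13)=512; twice the area = |1388| = 1388; area = 694; boundary points = 2 + 2 + 2 = 6; strictly interior points = area - boundary/2 + 1 = 692; answer 692

692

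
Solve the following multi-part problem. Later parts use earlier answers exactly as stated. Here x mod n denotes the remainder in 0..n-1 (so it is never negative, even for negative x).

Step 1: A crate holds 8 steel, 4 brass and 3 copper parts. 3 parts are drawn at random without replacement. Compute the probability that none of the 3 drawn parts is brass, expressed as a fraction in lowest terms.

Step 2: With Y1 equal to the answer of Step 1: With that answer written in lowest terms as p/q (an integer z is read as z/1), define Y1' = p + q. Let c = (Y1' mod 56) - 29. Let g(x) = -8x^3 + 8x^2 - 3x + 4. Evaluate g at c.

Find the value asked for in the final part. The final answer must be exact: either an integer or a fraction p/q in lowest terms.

Step 1: total draws C(15,3) = 455; favorable C(11,3) = 165; P = 33/91; answer 33/91
Step 2: Y1 = 33/91; threaded value p + q = 124; c = -17; -8*(-17)^3 + 8*(-17)^2 - 3*(-17)^1 + 4 = (39304) + (2312) + (51) + (4) = 41671; answer 41671

41671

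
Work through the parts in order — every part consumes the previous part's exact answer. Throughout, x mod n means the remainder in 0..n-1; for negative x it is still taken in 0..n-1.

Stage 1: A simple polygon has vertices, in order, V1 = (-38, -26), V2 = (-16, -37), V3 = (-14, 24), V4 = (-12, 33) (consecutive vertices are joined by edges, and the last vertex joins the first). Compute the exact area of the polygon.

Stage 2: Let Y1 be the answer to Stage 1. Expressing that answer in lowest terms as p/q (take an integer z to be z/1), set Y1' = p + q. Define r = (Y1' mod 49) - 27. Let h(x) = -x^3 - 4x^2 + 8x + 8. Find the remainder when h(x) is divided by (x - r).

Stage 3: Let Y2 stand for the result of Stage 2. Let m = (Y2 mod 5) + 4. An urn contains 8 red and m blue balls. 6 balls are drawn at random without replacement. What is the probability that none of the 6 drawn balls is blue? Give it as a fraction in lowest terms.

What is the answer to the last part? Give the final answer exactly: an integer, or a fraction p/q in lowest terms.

4/429

Stage 1: cross terms: (-38*-37 - -16*-26)=990, (-16*24 - -14*-37)=-902, (-14*33 - -12*24)=-174, (-12*-26 - -38*33)=1566; twice the area = |1480| = 1480; area = 740; answer 740
Stage 2: Y1 = 740; threaded value p + q = 741; r = -21; remainder = value at the root: -1*(-21)^3 - 4*(-21)^2 + 8*(-21)^1 + 8 = (9261) + (-1764) + (-168) + (8) = 7337; answer 7337
Stage 3: Y2 = 7337; m = 6; total draws C(14,6) = 3003; favorable C(8,6) = 28; P = 4/429; answer 4/429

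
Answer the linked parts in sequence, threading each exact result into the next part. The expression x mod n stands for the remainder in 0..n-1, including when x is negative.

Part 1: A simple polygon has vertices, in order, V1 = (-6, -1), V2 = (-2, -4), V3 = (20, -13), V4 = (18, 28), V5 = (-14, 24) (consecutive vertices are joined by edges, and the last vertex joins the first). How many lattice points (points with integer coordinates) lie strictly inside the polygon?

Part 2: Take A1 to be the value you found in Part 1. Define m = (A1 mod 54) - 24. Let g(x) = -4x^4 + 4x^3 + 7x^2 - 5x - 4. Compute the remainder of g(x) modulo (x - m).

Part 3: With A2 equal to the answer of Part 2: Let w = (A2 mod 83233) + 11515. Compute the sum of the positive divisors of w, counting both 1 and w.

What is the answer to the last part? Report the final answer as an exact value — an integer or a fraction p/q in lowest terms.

Part 1: cross terms: (-6*-4 - -2*-1)=22, (-2*-13 - 20*-4)=106, (20*28 - 18*-13)=794, (18*24 - -14*28)=824, (-14*-1 - -6*24)=158; twice the area = |1904| = 1904; area = 952; boundary points = 1 + 1 + 1 + 4 + 1 = 8; strictly interior points = area - boundary/2 + 1 = 949; answer 949
Part 2: A1 = 949; m = 7; remainder = value at the root: -4*(7)^4 + 4*(7)^3 + 7*(7)^2 - 5*(7)^1 - 4 = (-9604) + (1372) + (343) + (-35) + (-4) = -7928; answer -7928
Part 3: A2 = -7928; w = 86820; 86820 = 2^2 * 3 * 5 * 1447; sigma = (1 + 2 + 4) * (1 + 3) * (1 + 5) * (1 + 1447) = 7 * 4 * 6 * 1448 = 243264; answer 243264

243264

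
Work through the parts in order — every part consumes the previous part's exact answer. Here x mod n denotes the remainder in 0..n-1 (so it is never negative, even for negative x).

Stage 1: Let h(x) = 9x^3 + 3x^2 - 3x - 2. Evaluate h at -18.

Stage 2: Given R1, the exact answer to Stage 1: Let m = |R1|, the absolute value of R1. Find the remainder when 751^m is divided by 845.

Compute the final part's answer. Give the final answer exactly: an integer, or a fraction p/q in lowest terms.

Stage 1: 9*(-18)^3 + 3*(-18)^2 - 3*(-18)^1 - 2 = (-52488) + (972) + (54) + (-2) = -51464; answer -51464
Stage 2: R1 = -51464; m = 51464; squarings mod 845: 751^1=751, 751^2=386, 751^4=276, 751^8=126, 751^16=666, 751^32=776, 751^64=536, 751^128=841, 751^256=16, 751^512=256, 751^1024=471, 751^2048=451, 751^4096=601, 751^8192=386, 751^16384=276, 751^32768=126; 751^51464 = 751^8 * 751^256 * 751^2048 * 751^16384 * 751^32768 = 321 (mod 845); answer 321

321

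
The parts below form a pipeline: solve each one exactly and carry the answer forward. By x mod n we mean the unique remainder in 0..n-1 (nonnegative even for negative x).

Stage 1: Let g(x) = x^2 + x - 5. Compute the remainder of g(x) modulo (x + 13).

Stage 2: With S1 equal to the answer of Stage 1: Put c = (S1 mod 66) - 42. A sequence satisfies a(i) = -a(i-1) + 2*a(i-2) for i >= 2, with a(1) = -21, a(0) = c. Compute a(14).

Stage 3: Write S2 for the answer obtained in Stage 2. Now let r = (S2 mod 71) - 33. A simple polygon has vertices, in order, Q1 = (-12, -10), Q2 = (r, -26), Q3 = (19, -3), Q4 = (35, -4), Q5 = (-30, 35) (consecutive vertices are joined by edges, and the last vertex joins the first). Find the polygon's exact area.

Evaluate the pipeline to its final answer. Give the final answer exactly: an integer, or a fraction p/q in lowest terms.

2849/2

Stage 1: remainder = value at the root: 1*(-13)^2 + 1*(-13)^1 - 5 = (169) + (-13) + (-5) = 151; answer 151
Stage 2: S1 = 151; c = -23; a(2) = -1*(-21) + 2*(-23) = -25; iterating: a(2)=-25, a(3)=-17, a(4)=-33, a(5)=-1, a(6)=-65, a(7)=63, a(8)=-193, a(9)=319, a(10)=-705, a(11)=1343, a(12)=-2753, a(13)=5439, a(14)=-10945; answer -10945
Stage 3: S2 = -10945; r = 27; cross terms: (-12*-26 - 27*-10)=582, (27*-3 - 19*-26)=413, (19*-4 - 35*-3)=29, (35*35 - -30*-4)=1105, (-30*-10 - -12*35)=720; twice the area = |2849| = 2849; area = 2849/2; answer 2849/2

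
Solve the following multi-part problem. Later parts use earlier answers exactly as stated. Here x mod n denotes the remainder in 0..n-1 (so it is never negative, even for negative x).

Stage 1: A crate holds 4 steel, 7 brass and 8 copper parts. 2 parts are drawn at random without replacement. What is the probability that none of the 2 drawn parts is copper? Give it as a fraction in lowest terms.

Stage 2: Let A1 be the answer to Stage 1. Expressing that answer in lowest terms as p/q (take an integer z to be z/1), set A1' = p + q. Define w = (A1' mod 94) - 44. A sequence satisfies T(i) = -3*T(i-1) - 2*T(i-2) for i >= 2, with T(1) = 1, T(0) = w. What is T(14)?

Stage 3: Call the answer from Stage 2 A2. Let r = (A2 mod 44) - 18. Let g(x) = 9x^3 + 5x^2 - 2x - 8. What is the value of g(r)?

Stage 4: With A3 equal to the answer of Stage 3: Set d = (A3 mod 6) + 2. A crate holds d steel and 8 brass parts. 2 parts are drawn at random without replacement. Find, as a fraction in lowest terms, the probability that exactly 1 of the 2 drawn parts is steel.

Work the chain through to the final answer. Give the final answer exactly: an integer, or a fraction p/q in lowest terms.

48/91

Stage 1: total draws C(19,2) = 171; favorable C(11,2) = 55; P = 55/171; answer 55/171
Stage 2: A1 = 55/171; threaded value p + q = 226; w = -6; T(2) = -3*(1) - 2*(-6) = 9; iterating: T(2)=9, T(3)=-29, T(4)=69, T(5)=-149, T(6)=309, T(7)=-629, T(8)=1269, T(9)=-2549, T(10)=5109, T(11)=-10229, T(12)=20469, T(13)=-40949, T(14)=81909; answer 81909
Stage 3: A2 = 81909; r = 7; 9*(7)^3 + 5*(7)^2 - 2*(7)^1 - 8 = (3087) + (245) + (-14) + (-8) = 3310; answer 3310
Stage 4: A3 = 3310; d = 6; total draws C(14,2) = 91; favorable C(6,1)*C(8,1) = 48; P = 48/91; answer 48/91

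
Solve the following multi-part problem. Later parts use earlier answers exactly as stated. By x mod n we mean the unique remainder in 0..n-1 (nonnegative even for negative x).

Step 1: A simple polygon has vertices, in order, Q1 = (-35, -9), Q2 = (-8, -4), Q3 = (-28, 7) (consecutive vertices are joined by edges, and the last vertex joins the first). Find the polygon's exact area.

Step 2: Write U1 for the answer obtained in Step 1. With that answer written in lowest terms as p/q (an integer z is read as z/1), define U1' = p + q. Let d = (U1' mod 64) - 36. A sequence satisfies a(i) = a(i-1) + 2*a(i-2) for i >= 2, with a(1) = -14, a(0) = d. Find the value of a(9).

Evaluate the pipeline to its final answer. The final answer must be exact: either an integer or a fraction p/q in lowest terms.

-5964

Step 1: cross terms: (-35*-4 - -8*-9)=68, (-8*7 - -28*-4)=-168, (-28*-9 - -35*7)=497; twice the area = |397| = 397; area = 397/2; answer 397/2
Step 2: U1 = 397/2; threaded value p + q = 399; d = -21; a(2) = 1*(-14) + 2*(-21) = -56; iterating: a(2)=-56, a(3)=-84, a(4)=-196, a(5)=-364, a(6)=-756, a(7)=-1484, a(8)=-2996, a(9)=-5964; answer -5964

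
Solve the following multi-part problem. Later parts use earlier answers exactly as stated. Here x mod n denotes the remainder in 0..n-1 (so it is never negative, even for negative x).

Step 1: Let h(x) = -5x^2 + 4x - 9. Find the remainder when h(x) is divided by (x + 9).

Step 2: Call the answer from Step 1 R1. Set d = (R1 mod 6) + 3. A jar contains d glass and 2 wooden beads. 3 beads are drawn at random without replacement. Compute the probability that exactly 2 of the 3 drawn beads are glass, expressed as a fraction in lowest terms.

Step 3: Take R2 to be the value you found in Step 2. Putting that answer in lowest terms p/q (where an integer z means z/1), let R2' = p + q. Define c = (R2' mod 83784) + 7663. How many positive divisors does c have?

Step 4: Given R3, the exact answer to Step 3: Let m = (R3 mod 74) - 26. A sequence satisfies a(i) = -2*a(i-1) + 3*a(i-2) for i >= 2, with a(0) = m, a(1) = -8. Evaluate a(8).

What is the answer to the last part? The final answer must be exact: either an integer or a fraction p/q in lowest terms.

-22982

Step 1: remainder = value at the root: -5*(-9)^2 + 4*(-9)^1 - 9 = (-405) + (-36) + (-9) = -450; answer -450
Step 2: R1 = -450; d = 3; total draws C(5,3) = 10; favorable C(3,2)*C(2,1) = 6; P = 3/5; answer 3/5
Step 3: R2 = 3/5; threaded value p + q = 8; c = 7671; 7671 = 3 * 2557; number of divisors = (1+1) * (1+1) = 4; answer 4
Step 4: R3 = 4; m = -22; a(2) = -2*(-8) + 3*(-22) = -50; iterating: a(2)=-50, a(3)=76, a(4)=-302, a(5)=832, a(6)=-2570, a(7)=7636, a(8)=-22982; answer -22982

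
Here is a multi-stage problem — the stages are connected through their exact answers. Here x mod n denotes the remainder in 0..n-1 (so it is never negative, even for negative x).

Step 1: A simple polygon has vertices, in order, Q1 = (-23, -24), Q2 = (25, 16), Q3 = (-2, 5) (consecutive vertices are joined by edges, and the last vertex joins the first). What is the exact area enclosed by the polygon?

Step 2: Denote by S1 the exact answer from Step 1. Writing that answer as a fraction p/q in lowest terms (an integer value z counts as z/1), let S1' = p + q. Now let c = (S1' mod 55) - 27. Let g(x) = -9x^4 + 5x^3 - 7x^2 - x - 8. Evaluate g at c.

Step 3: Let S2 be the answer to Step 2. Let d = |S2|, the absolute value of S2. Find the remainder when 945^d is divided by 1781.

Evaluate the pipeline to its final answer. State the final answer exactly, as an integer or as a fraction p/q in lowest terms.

Step 1: cross terms: (-23*16 - 25*-24)=232, (25*5 - -2*16)=157, (-2*-24 - -23*5)=163; twice the area = |552| = 552; area = 276; answer 276
Step 2: S1 = 276; threaded value p + q = 277; c = -25; -9*(-25)^4 + 5*(-25)^3 - 7*(-25)^2 - 1*(-25)^1 - 8 = (-3515625) + (-78125) + (-4375) + (25) + (-8) = -3598108; answer -3598108
Step 3: S2 = -3598108; d = 3598108; squarings mod 1781: 945^1=945, 945^2=744, 945^4=1426, 945^8=1355, 945^16=1595, 945^32=757, 945^64=1348, 945^128=484, 945^256=945, 945^512=744, 945^1024=1426, 945^2048=1355, 945^4096=1595, 945^8192=757, 945^16384=1348, 945^32768=484, 945^65536=945, 945^131072=744, 945^262144=1426, 945^524288=1355, 945^1048576=1595, 945^2097152=757; 945^3598108 = 945^4 * 945^8 * 945^16 * 945^256 * 945^512 * 945^1024 * 945^8192 * 945^16384 * 945^32768 * 945^131072 * 945^262144 * 945^1048576 * 945^2097152 = 1283 (mod 1781); answer 1283

1283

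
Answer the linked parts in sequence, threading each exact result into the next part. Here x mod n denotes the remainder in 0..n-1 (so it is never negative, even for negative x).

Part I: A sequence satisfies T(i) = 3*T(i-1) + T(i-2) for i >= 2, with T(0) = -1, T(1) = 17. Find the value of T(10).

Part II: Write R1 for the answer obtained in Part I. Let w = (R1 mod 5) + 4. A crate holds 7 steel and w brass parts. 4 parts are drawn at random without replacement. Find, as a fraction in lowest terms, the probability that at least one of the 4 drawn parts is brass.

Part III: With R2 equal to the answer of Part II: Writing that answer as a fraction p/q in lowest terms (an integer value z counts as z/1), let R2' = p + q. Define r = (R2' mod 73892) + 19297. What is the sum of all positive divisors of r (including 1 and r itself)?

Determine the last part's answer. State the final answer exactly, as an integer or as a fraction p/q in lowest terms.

Part I: T(2) = 3*(17) + 1*(-1) = 50; iterating: T(2)=50, T(3)=167, T(4)=551, T(5)=1820, T(6)=6011, T(7)=19853, T(8)=65570, T(9)=216563, T(10)=715259; answer 715259
Part II: R1 = 715259; w = 8; total draws C(15,4) = 1365; complement C(7,4) = 35; favorable 1365 - 35 = 1330; P = 38/39; answer 38/39
Part III: R2 = 38/39; threaded value p + q = 77; r = 19374; 19374 = 2 * 3 * 3229; sigma = (1 + 2) * (1 + 3) * (1 + 3229) = 3 * 4 * 3230 = 38760; answer 38760

38760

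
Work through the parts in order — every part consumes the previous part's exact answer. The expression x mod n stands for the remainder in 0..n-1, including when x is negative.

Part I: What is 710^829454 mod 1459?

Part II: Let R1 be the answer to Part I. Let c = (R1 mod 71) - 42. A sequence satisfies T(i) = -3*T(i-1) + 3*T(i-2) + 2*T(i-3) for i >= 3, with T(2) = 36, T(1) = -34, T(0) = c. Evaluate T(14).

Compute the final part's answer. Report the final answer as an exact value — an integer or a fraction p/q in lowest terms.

377281080

Part I: squarings mod 1459: 710^1=710, 710^2=745, 710^4=605, 710^8=1275, 710^16=299, 710^32=402, 710^64=1114, 710^128=846, 710^256=806, 710^512=381, 710^1024=720, 710^2048=455, 710^4096=1306, 710^8192=65, 710^16384=1307, 710^32768=1219, 710^65536=699, 710^131072=1295, 710^262144=634, 710^524288=731; 710^829454 = 710^2 * 710^4 * 710^8 * 710^2048 * 710^8192 * 710^32768 * 710^262144 * 710^524288 = 1295 (mod 1459); answer 1295
Part II: R1 = 1295; c = -25; T(3) = -3*(36) + 3*(-34) + 2*(-25) = -260; iterating: T(3)=-260, T(4)=820, T(5)=-3168, T(6)=11444, T(7)=-42196, T(8)=154584, T(9)=-567452, T(10)=2081716, T(11)=-7638336, T(12)=28025252, T(13)=-102827332, T(14)=377281080; answer 377281080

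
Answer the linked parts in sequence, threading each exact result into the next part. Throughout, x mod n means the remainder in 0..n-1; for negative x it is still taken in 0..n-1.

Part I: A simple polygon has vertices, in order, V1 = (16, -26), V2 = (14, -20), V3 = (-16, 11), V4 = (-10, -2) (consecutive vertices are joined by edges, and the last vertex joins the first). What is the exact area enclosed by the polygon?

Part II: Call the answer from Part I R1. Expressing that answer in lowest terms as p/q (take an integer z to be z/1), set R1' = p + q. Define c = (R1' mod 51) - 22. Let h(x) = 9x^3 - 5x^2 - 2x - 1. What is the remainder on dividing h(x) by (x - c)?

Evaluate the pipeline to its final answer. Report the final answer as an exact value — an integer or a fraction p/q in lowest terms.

-54073

Part I: cross terms: (16*-20 - 14*-26)=44, (14*11 - -16*-20)=-166, (-16*-2 - -10*11)=142, (-10*-26 - 16*-2)=292; twice the area = |312| = 312; area = 156; answer 156
Part II: R1 = 156; threaded value p + q = 157; c = -18; remainder = value at the root: 9*(-18)^3 - 5*(-18)^2 - 2*(-18)^1 - 1 = (-52488) + (-1620) + (36) + (-1) = -54073; answer -54073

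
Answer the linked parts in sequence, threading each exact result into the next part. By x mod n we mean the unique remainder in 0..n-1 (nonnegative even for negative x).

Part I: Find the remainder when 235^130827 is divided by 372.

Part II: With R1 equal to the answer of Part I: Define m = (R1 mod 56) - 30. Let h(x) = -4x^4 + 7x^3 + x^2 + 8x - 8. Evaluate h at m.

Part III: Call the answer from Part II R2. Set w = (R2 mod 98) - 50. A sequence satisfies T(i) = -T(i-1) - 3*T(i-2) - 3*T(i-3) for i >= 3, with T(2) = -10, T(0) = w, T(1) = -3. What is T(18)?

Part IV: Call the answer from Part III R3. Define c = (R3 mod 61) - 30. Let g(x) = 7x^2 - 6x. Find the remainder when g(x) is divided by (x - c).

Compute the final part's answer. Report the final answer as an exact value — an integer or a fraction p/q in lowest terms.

205

Part I: squarings mod 372: 235^1=235, 235^2=169, 235^4=289, 235^8=193, 235^16=49, 235^32=169, 235^64=289, 235^128=193, 235^256=49, 235^512=169, 235^1024=289, 235^2048=193, 235^4096=49, 235^8192=169, 235^16384=289, 235^32768=193, 235^65536=49; 235^130827 = 235^1 * 235^2 * 235^8 * 235^256 * 235^512 * 235^1024 * 235^2048 * 235^4096 * 235^8192 * 235^16384 * 235^32768 * 235^65536 = 163 (mod 372); answer 163
Part II: R1 = 163; m = 21; -4*(21)^4 + 7*(21)^3 + 1*(21)^2 + 8*(21)^1 - 8 = (-777924) + (64827) + (441) + (168) + (-8) = -712496; answer -712496
Part III: R2 = -712496; w = 12; T(3) = -1*(-10) - 3*(-3) - 3*(12) = -17; iterating: T(3)=-17, T(4)=56, T(5)=25, T(6)=-142, T(7)=-101, T(8)=452, T(9)=277, T(10)=-1330, T(11)=-857, T(12)=4016, T(13)=2545, T(14)=-12022, T(15)=-7661, T(16)=36092, T(17)=22957, T(18)=-108250; answer -108250
Part IV: R3 = -108250; c = -5; remainder = value at the root: 7*(-5)^2 - 6*(-5)^1 = (175) + (30) = 205; answer 205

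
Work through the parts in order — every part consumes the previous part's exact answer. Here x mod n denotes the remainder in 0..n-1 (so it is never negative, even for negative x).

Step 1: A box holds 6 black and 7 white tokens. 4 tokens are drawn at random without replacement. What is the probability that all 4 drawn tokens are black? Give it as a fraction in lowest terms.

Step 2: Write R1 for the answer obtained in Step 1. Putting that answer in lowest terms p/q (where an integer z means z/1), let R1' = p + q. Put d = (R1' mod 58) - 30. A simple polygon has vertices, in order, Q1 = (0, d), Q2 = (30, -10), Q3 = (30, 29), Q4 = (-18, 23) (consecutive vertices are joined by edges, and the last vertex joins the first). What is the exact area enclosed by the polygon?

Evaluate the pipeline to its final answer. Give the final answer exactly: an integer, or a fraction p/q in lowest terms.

Step 1: total draws C(13,4) = 715; favorable C(6,4) = 15; P = 3/143; answer 3/143
Step 2: R1 = 3/143; threaded value p + q = 146; d = 0; cross terms: (0*-10 - 30*0)=0, (30*29 - 30*-10)=1170, (30*23 - -18*29)=1212, (-18*0 - 0*23)=0; twice the area = |2382| = 2382; area = 1191; answer 1191

1191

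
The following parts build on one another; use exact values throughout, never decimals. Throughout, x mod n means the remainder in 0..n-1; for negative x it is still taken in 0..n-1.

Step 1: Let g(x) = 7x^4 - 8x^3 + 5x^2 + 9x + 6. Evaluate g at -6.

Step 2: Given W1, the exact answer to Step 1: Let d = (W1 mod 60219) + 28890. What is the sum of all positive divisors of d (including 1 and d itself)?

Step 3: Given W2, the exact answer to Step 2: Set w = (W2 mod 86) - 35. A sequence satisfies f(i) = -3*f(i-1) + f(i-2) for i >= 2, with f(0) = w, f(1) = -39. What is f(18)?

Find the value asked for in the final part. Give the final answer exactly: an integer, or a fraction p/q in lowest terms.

Step 1: 7*(-6)^4 - 8*(-6)^3 + 5*(-6)^2 + 9*(-6)^1 + 6 = (9072) + (1728) + (180) + (-54) + (6) = 10932; answer 10932
Step 2: W1 = 10932; d = 39822; 39822 = 2 * 3 * 6637; sigma = (1 + 2) * (1 + 3) * (1 + 6637) = 3 * 4 * 6638 = 79656; answer 79656
Step 3: W2 = 79656; w = -15; f(2) = -3*(-39) + 1*(-15) = 102; iterating: f(2)=102, f(3)=-345, f(4)=1137, f(5)=-3756, f(6)=12405, f(7)=-40971, f(8)=135318, f(9)=-446925, f(10)=1476093, f(11)=-4875204, f(12)=16101705, f(13)=-53180319, f(14)=175642662, f(15)=-580108305, f(16)=1915967577, f(17)=-6328011036, f(18)=20900000685; answer 20900000685

20900000685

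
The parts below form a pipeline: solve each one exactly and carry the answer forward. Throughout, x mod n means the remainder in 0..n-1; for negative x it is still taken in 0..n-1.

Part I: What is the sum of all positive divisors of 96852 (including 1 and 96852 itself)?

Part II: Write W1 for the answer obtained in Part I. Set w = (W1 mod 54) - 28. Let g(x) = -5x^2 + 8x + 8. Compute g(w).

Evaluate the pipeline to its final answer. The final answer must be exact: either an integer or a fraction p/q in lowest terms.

-2680

Part I: 96852 = 2^2 * 3 * 7 * 1153; sigma = (1 + 2 + 4) * (1 + 3) * (1 + 7) * (1 + 1153) = 7 * 4 * 8 * 1154 = 258496; answer 258496
Part II: W1 = 258496; w = 24; -5*(24)^2 + 8*(24)^1 + 8 = (-2880) + (192) + (8) = -2680; answer -2680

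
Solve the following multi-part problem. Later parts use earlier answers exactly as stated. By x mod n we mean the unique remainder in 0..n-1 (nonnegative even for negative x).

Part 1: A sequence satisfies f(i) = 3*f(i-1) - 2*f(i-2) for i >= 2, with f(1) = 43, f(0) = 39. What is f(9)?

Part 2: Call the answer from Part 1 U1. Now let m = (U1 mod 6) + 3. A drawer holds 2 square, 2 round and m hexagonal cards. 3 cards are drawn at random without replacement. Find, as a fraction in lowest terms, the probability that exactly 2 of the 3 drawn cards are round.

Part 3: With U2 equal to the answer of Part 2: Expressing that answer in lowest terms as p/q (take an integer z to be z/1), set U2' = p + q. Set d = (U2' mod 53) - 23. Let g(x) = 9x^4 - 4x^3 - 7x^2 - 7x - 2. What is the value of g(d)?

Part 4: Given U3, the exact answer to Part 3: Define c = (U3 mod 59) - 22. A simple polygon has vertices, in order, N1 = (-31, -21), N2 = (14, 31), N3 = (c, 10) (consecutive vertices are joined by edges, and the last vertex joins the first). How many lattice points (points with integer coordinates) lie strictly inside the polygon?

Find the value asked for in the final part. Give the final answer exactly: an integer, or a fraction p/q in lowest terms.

Part 1: f(2) = 3*(43) - 2*(39) = 51; iterating: f(2)=51, f(3)=67, f(4)=99, f(5)=163, f(6)=291, f(7)=547, f(8)=1059, f(9)=2083; answer 2083
Part 2: U1 = 2083; m = 4; total draws C(8,3) = 56; favorable C(2,2)*C(6,1) = 6; P = 3/28; answer 3/28
Part 3: U2 = 3/28; threaded value p + q = 31; d = 8; 9*(8)^4 - 4*(8)^3 - 7*(8)^2 - 7*(8)^1 - 2 = (36864) + (-2048) + (-448) + (-56) + (-2) = 34310; answer 34310
Part 4: U3 = 34310; c = 9; cross terms: (-31*31 - 14*-21)=-667, (14*10 - 9*31)=-139, (9*-21 - -31*10)=121; twice the area = |-685| = 685; area = 685/2; boundary points = 1 + 1 + 1 = 3; strictly interior points = area - boundary/2 + 1 = 342; answer 342

342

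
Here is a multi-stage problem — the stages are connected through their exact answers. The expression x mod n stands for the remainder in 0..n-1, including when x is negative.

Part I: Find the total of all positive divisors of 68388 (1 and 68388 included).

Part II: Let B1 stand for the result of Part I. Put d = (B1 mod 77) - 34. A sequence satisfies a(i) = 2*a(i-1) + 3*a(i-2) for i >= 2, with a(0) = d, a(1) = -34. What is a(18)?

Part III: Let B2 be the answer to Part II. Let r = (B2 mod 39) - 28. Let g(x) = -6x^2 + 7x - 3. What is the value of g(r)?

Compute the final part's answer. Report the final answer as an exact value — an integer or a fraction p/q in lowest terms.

Part I: 68388 = 2^2 * 3 * 41 * 139; sigma = (1 + 2 + 4) * (1 + 3) * (1 + 41) * (1 + 139) = 7 * 4 * 42 * 140 = 164640; answer 164640
Part II: B1 = 164640; d = -20; a(2) = 2*(-34) + 3*(-20) = -128; iterating: a(2)=-128, a(3)=-358, a(4)=-1100, a(5)=-3274, a(6)=-9848, a(7)=-29518, a(8)=-88580, a(9)=-265714, a(10)=-797168, a(11)=-2391478, a(12)=-7174460, a(13)=-21523354, a(14)=-64570088, a(15)=-193710238, a(16)=-581130740, a(17)=-1743392194, a(18)=-5230176608; answer -5230176608
Part III: B2 = -5230176608; r = -9; -6*(-9)^2 + 7*(-9)^1 - 3 = (-486) + (-63) + (-3) = -552; answer -552

-552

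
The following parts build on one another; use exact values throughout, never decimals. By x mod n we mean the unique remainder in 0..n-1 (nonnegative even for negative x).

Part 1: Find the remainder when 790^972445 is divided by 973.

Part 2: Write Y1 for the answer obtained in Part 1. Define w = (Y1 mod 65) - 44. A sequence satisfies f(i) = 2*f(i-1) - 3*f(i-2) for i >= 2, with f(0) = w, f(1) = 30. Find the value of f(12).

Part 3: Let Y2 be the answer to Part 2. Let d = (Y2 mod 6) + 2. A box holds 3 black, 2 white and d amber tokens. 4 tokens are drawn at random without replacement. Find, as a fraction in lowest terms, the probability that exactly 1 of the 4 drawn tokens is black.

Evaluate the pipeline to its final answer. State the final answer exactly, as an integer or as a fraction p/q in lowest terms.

Part 1: squarings mod 973: 790^1=790, 790^2=407, 790^4=239, 790^8=687, 790^16=64, 790^32=204, 790^64=750, 790^128=106, 790^256=533, 790^512=946, 790^1024=729, 790^2048=183, 790^4096=407, 790^8192=239, 790^16384=687, 790^32768=64, 790^65536=204, 790^131072=750, 790^262144=106, 790^524288=533; 790^972445 = 790^1 * 790^4 * 790^8 * 790^16 * 790^128 * 790^512 * 790^1024 * 790^4096 * 790^16384 * 790^32768 * 790^131072 * 790^262144 * 790^524288 = 48 (mod 973); answer 48
Part 2: Y1 = 48; w = 4; f(2) = 2*(30) - 3*(4) = 48; iterating: f(2)=48, f(3)=6, f(4)=-132, f(5)=-282, f(6)=-168, f(7)=510, f(8)=1524, f(9)=1518, f(10)=-1536, f(11)=-7626, f(12)=-10644; answer -10644
Part 3: Y2 = -10644; d = 2; total draws C(7,4) = 35; favorable C(3,1)*C(4,3) = 12; P = 12/35; answer 12/35

12/35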